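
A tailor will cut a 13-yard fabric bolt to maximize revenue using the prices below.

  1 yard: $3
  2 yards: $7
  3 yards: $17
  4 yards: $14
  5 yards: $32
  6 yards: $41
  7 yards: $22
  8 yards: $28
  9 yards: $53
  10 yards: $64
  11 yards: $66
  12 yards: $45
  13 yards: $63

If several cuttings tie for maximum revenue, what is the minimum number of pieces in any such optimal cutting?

Consider every possible first cut. r[k] is the best of p[i]+r[k−i] over all sellable i≤k.
r[1] = 3
r[2] = 7
r[3] = 17
r[4] = 20  (first piece 1, then r[3]=17)
r[5] = 32
r[6] = 41
r[7] = 44  (first piece 1, then r[6]=41)
r[8] = 49  (first piece 3, then r[5]=32)
r[9] = 58  (first piece 3, then r[6]=41)
r[10] = 64  (first piece 5, then r[5]=32)
r[11] = 73  (first piece 5, then r[6]=41)
r[12] = 82  (first piece 6, then r[6]=41)
r[13] = 85  (first piece 1, then r[12]=82)
Maximum revenue is $85.
Now minimize piece count subject to staying optimal: for each k, pieces[k] = 1 + min over i with p[i]+r[k−i]=r[k] of pieces[k−i].
pieces[10] = 1
pieces[11] = 2
pieces[12] = 2
pieces[13] = 3

3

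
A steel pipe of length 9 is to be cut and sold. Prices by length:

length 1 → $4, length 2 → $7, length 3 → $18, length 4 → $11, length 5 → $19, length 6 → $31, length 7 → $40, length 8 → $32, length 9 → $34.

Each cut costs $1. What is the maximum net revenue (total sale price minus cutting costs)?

52

Let v[k] be the best obtainable value from length k. For each k, try every first piece i and keep the best of price[i] + v[k−i] minus the 1 cut fee when i<k.
v[1] = 4
v[2] = max(4+4-1, 7+0) = 7
v[3] = max(4+7-1, 7+4-1, 18+0) = 18
v[4] = max(4+18-1, 7+7-1, 18+4-1, 11+0) = 21
v[5] = max(4+21-1, 7+18-1, 18+7-1, 11+4-1, 19+0) = 24
v[6] = max(4+24-1, 7+21-1, 18+18-1, 11+7-1, 19+4-1, 31+0) = 35
v[7] = max(4+35-1, 7+24-1, 18+21-1, …, 31+4-1, 40+0) = 40
v[8] = max(4+40-1, 7+35-1, 18+24-1, …, 40+4-1, 32+0) = 43
v[9] = max(4+43-1, 7+40-1, 18+35-1, …, 32+4-1, 34+0) = 52
One optimal plan: pieces 3 + 3 + 3 (2 cuts) → $54 − $2 = $52.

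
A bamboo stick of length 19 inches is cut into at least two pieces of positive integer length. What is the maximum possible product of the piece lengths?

972

Fill m[k] for k=2..19: at each k try every first piece i and multiply by the better of (k−i) uncut or m[k−i].
Small cases: m[2]=1, m[3]=2, m[4]=4, m[5]=6, m[6]=9, m[7]=12, m[8]=18, m[9]=27, m[10]=36, m[11]=54, m[12]=81, m[13]=108, m[14]=162.
m[15] = 3·max(12,81) = 3·81 = 243
m[16] = 2·max(14,162) = 2·162 = 324
m[17] = 2·max(15,243) = 2·243 = 486
m[18] = 3·max(15,243) = 3·243 = 729
m[19] = 2·max(17,486) = 2·486 = 972
One optimal split: 3 + 3 + 3 + 3 + 3 + 2 + 2; product 3·3·3·3·3·2·2 = 972.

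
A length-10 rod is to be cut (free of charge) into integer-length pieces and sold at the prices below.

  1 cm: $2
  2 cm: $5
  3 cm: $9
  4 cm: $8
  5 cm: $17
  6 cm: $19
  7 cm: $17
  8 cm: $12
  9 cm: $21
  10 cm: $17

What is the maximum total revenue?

34

Let r[k] be the best obtainable value from length k. For each k, try every first piece i and keep the best of price[i] + r[k−i].
r[1] = 2
r[2] = 5
r[3] = 9
r[4] = 11  (first piece 1, then r[3]=9)
r[5] = 17
r[6] = 19  (first piece 1, then r[5]=17)
r[7] = 22  (first piece 2, then r[5]=17)
r[8] = 26  (first piece 3, then r[5]=17)
r[9] = 28  (first piece 1, then r[8]=26)
r[10] = 34  (first piece 5, then r[5]=17)
One optimal cutting: 5 + 5 → $17 + $17 = $34.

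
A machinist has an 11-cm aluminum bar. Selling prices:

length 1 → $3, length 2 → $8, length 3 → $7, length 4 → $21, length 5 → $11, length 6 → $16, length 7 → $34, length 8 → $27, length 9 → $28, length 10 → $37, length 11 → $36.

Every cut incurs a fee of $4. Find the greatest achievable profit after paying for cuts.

51

Consider every possible first cut. v[k] is the best of p[i]+v[k−i] over all sellable i≤k, charging 4 whenever i<k.
v[1] = 3
v[2] = 8
v[3] = 7  (first piece 1, then v[2]=8)
v[4] = 21
v[5] = 20  (first piece 1, then v[4]=21)
v[6] = 25  (first piece 2, then v[4]=21)
v[7] = 34
v[8] = 38  (first piece 4, then v[4]=21)
v[9] = 38  (first piece 2, then v[7]=34)
v[10] = 42  (first piece 2, then v[8]=38)
v[11] = 51  (first piece 4, then v[7]=34)
One optimal plan: pieces 7 + 4 (1 cut) → $55 − $4 = $51.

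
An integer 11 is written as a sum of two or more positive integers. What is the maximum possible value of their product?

Define f[k] = max over 1≤i<k of i · max(k−i, f[k−i]); the inner max lets the remainder stay uncut if that's better.
f[2] = 1*max(1,0) = 1*1 = 1
f[3] = 1*max(2,1) = 1*2 = 2
f[4] = 2*max(2,1) = 2*2 = 4
f[5] = 2*max(3,2) = 2*3 = 6
f[6] = 3*max(3,2) = 3*3 = 9
f[7] = 2*max(5,6) = 2*6 = 12
f[8] = 2*max(6,9) = 2*9 = 18
f[9] = 3*max(6,9) = 3*9 = 27
f[10] = 2*max(8,18) = 2*18 = 36
f[11] = 2*max(9,27) = 2*27 = 54
One optimal split: 3 + 3 + 3 + 2; product 3*3*3*2 = 54.

54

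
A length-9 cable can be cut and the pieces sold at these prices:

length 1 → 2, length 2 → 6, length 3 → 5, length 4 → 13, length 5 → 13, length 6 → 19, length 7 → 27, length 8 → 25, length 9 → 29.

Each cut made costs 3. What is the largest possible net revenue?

Let net[k] be the best obtainable value from length k. For each k, try every first piece i and keep the best of price[i] + net[k−i] minus the 3 cut fee when i<k.
net[1] = 2
net[2] = max(2+2-3, 6+0) = 6
net[3] = max(2+6-3, 6+2-3, 5+0) = 5
net[4] = max(2+5-3, 6+6-3, 5+2-3, 13+0) = 13
net[5] = max(2+13-3, 6+5-3, 5+6-3, 13+2-3, 13+0) = 13
net[6] = max(2+13-3, 6+13-3, 5+5-3, 13+6-3, 13+2-3, 19+0) = 19
net[7] = max(2+19-3, 6+13-3, 5+13-3, …, 19+2-3, 27+0) = 27
net[8] = max(2+27-3, 6+19-3, 5+13-3, …, 27+2-3, 25+0) = 26
net[9] = max(2+26-3, 6+27-3, 5+19-3, …, 25+2-3, 29+0) = 30
One optimal plan: pieces 7 + 2 (1 cut) → 33 − 3 = 30.

30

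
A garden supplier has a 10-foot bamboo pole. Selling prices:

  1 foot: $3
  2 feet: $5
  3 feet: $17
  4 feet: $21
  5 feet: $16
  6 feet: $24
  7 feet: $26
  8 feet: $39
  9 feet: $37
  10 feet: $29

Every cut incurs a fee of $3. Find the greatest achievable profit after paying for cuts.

Consider every possible first cut. net[k] is the best of p[i]+net[k−i] over all sellable i≤k, charging 3 whenever i<k.
net[1] = 3
net[2] = 5
net[3] = 17
net[4] = 21
net[5] = 21  (first piece 1, then net[4]=21)
net[6] = 31  (first piece 3, then net[3]=17)
net[7] = 35  (first piece 3, then net[4]=21)
net[8] = 39  (first piece 4, then net[4]=21)
net[9] = 45  (first piece 3, then net[6]=31)
net[10] = 49  (first piece 3, then net[7]=35)
One optimal plan: pieces 4 + 3 + 3 (2 cuts) → $55 − $6 = $49.

49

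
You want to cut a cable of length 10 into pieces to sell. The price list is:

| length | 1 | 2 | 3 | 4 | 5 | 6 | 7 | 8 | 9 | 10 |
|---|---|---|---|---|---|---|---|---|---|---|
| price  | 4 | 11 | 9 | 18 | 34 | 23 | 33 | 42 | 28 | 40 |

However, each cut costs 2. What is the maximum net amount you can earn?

66

Let v[k] be the best obtainable value from length k. For each k, try every first piece i and keep the best of price[i] + v[k−i] minus the 2 cut fee when i<k.
v[1] = 4
v[2] = max(4+4-2, 11+0) = 11
v[3] = max(4+11-2, 11+4-2, 9+0) = 13
v[4] = max(4+13-2, 11+11-2, 9+4-2, 18+0) = 20
v[5] = max(4+20-2, 11+13-2, 9+11-2, 18+4-2, 34+0) = 34
v[6] = max(4+34-2, 11+20-2, 9+13-2, 18+11-2, 34+4-2, 23+0) = 36
v[7] = max(4+36-2, 11+34-2, 9+20-2, …, 23+4-2, 33+0) = 43
v[8] = max(4+43-2, 11+36-2, 9+34-2, …, 33+4-2, 42+0) = 45
v[9] = max(4+45-2, 11+43-2, 9+36-2, …, 42+4-2, 28+0) = 52
v[10] = max(4+52-2, 11+45-2, 9+43-2, …, 28+4-2, 40+0) = 66
One optimal plan: pieces 5 + 5 (1 cut) → 68 − 2 = 66.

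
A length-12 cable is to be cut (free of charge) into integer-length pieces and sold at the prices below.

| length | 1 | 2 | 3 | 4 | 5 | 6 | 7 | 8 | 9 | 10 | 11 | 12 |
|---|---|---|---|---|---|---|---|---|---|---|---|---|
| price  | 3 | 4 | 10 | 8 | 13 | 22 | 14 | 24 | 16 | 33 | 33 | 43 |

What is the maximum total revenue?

44

Consider every possible first cut. best[k] is the best of p[i]+best[k−i] over all sellable i≤k.
best[1] = 3
best[2] = max(3+3, 4+0) = 6
best[3] = max(3+6, 4+3, 10+0) = 10
best[4] = max(3+10, 4+6, 10+3, 8+0) = 13
best[5] = max(3+13, 4+10, 10+6, 8+3, 13+0) = 16
best[6] = max(3+16, 4+13, 10+10, 8+6, 13+3, 22+0) = 22
best[7] = max(3+22, 4+16, 10+13, …, 22+3, 14+0) = 25
best[8] = max(3+25, 4+22, 10+16, …, 14+3, 24+0) = 28
best[9] = max(3+28, 4+25, 10+22, …, 24+3, 16+0) = 32
best[10] = max(3+32, 4+28, 10+25, …, 16+3, 33+0) = 35
best[11] = max(3+35, 4+32, 10+28, …, 33+3, 33+0) = 38
best[12] = max(3+38, 4+35, 10+32, …, 33+3, 43+0) = 44
One optimal cutting: 6 + 6 → $22 + $22 = $44.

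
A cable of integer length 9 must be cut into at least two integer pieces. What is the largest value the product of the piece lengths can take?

27

Define P[k] = max over 1≤i<k of i · max(k−i, P[k−i]); the inner max lets the remainder stay uncut if that's better.
Small cases: P[2]=1, P[3]=2, P[4]=4.
P[5] = 2×max(3,2) = 2×3 = 6
P[6] = 3×max(3,2) = 3×3 = 9
P[7] = 2×max(5,6) = 2×6 = 12
P[8] = 2×max(6,9) = 2×9 = 18
P[9] = 3×max(6,9) = 3×9 = 27
One optimal split: 3 + 3 + 3; product 3×3×3 = 27.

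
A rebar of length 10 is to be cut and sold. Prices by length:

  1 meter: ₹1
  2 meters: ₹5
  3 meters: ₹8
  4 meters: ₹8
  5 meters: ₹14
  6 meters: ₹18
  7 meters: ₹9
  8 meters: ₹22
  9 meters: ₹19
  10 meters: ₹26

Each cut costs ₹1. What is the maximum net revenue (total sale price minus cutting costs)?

Consider every possible first cut. r[k] is the best of p[i]+r[k−i] over all sellable i≤k, charging 1 whenever i<k.
r[1] = 1
r[2] = max(1+1-1, 5+0) = 5
r[3] = max(1+5-1, 5+1-1, 8+0) = 8
r[4] = max(1+8-1, 5+5-1, 8+1-1, 8+0) = 9
r[5] = max(1+9-1, 5+8-1, 8+5-1, 8+1-1, 14+0) = 14
r[6] = max(1+14-1, 5+9-1, 8+8-1, 8+5-1, 14+1-1, 18+0) = 18
r[7] = max(1+18-1, 5+14-1, 8+9-1, …, 18+1-1, 9+0) = 18
r[8] = max(1+18-1, 5+18-1, 8+14-1, …, 9+1-1, 22+0) = 22
r[9] = max(1+22-1, 5+18-1, 8+18-1, …, 22+1-1, 19+0) = 25
r[10] = max(1+25-1, 5+22-1, 8+18-1, …, 19+1-1, 26+0) = 27
One optimal plan: pieces 5 + 5 (1 cut) → ₹28 − ₹1 = ₹27.

27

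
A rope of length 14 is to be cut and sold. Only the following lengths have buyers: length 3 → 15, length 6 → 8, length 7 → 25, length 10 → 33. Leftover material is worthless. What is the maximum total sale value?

Build best[k] bottom-up: best[k] = max over allowed piece i of (p[i] + best[k−i]).
best[1] = 0
best[2] = 0
best[3] = 15
best[4] = 15
best[5] = 15
best[6] = 30  (first piece 3, then best[3]=15)
best[7] = 30
best[8] = 30
best[9] = 45  (first piece 3, then best[6]=30)
best[10] = 45
best[11] = 45
best[12] = 60  (first piece 3, then best[9]=45)
best[13] = 60
best[14] = 60
One optimal cutting: pieces 3 + 3 + 3 + 3 with 2 units of scrap → 60.

60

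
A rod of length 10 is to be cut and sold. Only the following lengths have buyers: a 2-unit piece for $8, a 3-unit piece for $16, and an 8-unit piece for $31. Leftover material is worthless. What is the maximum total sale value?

48

Let r[k] be the best obtainable value from length k. For each k, try every first piece i and keep the best of price[i] + r[k−i].
r[1] = 0
r[2] = 8
r[3] = max(8+0, 16+0) = 16
r[4] = max(8+8, 16+0) = 16
r[5] = max(8+16, 16+8) = 24
r[6] = max(8+16, 16+16) = 32
r[7] = max(8+24, 16+16) = 32
r[8] = max(8+32, 16+24, 31+0) = 40
r[9] = max(8+32, 16+32, 31+0) = 48
r[10] = max(8+40, 16+32, 31+8) = 48
One optimal cutting: pieces 3 + 3 + 3 with 1 unit of scrap → $48.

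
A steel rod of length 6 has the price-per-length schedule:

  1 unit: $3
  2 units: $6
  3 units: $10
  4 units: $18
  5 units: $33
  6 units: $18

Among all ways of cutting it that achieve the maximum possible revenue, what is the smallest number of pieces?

2

Let r[k] be the best obtainable value from length k. For each k, try every first piece i and keep the best of price[i] + r[k−i].
r[1] = 3
r[2] = 6  (first piece 1, then r[1]=3)
r[3] = 10
r[4] = 18
r[5] = 33
r[6] = 36  (first piece 1, then r[5]=33)
Maximum revenue is $36.
Now minimize piece count subject to staying optimal: for each k, pieces[k] = 1 + min over i with p[i]+r[k−i]=r[k] of pieces[k−i].
pieces[3] = 1
pieces[4] = 1
pieces[5] = 1
pieces[6] = 2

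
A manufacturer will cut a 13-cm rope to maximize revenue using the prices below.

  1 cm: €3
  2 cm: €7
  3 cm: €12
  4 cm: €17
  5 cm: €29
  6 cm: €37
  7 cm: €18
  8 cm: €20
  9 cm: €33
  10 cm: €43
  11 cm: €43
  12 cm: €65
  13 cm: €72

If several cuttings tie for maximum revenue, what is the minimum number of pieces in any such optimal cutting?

Let r[k] be the best obtainable value from length k. For each k, try every first piece i and keep the best of price[i] + r[k−i].
r[1] = 3
r[2] = max(3+3, 7+0) = 7
r[3] = max(3+7, 7+3, 12+0) = 12
r[4] = max(3+12, 7+7, 12+3, 17+0) = 17
r[5] = max(3+17, 7+12, 12+7, 17+3, 29+0) = 29
r[6] = max(3+29, 7+17, 12+12, 17+7, 29+3, 37+0) = 37
r[7] = max(3+37, 7+29, 12+17, …, 37+3, 18+0) = 40
r[8] = max(3+40, 7+37, 12+29, …, 18+3, 20+0) = 44
r[9] = max(3+44, 7+40, 12+37, …, 20+3, 33+0) = 49
r[10] = max(3+49, 7+44, 12+40, …, 33+3, 43+0) = 58
r[11] = max(3+58, 7+49, 12+44, …, 43+3, 43+0) = 66
r[12] = max(3+66, 7+58, 12+49, …, 43+3, 65+0) = 74
r[13] = max(3+74, 7+66, 12+58, …, 65+3, 72+0) = 77
Maximum revenue is €77.
Now minimize piece count subject to staying optimal: for each k, pieces[k] = 1 + min over i with p[i]+r[k−i]=r[k] of pieces[k−i].
pieces[10] = 2
pieces[11] = 2
pieces[12] = 2
pieces[13] = 3

3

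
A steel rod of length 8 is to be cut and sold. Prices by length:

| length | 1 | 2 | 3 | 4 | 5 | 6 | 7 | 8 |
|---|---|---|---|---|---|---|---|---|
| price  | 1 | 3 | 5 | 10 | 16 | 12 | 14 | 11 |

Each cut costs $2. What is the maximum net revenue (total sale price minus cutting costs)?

19

Build r[k] bottom-up: r[k] = max over allowed piece i of (p[i] + r[k−i]) − 2 per cut.
r[1] = 1
r[2] = max(1+1-2, 3+0) = 3
r[3] = max(1+3-2, 3+1-2, 5+0) = 5
r[4] = max(1+5-2, 3+3-2, 5+1-2, 10+0) = 10
r[5] = max(1+10-2, 3+5-2, 5+3-2, 10+1-2, 16+0) = 16
r[6] = max(1+16-2, 3+10-2, 5+5-2, 10+3-2, 16+1-2, 12+0) = 15
r[7] = max(1+15-2, 3+16-2, 5+10-2, …, 12+1-2, 14+0) = 17
r[8] = max(1+17-2, 3+15-2, 5+16-2, …, 14+1-2, 11+0) = 19
One optimal plan: pieces 5 + 3 (1 cut) → $21 − $2 = $19.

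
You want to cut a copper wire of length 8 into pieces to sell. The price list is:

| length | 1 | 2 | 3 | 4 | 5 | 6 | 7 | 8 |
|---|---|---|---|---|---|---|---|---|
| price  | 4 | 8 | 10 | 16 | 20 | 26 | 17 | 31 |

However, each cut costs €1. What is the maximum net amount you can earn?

Build net[k] bottom-up: net[k] = max over allowed piece i of (p[i] + net[k−i]) − 1 per cut.
net[1] = 4
net[2] = max(4+4-1, 8+0) = 8
net[3] = max(4+8-1, 8+4-1, 10+0) = 11
net[4] = max(4+11-1, 8+8-1, 10+4-1, 16+0) = 16
net[5] = max(4+16-1, 8+11-1, 10+8-1, 16+4-1, 20+0) = 20
net[6] = max(4+20-1, 8+16-1, 10+11-1, 16+8-1, 20+4-1, 26+0) = 26
net[7] = max(4+26-1, 8+20-1, 10+16-1, …, 26+4-1, 17+0) = 29
net[8] = max(4+29-1, 8+26-1, 10+20-1, …, 17+4-1, 31+0) = 33
One optimal plan: pieces 6 + 2 (1 cut) → €34 − €1 = €33.

33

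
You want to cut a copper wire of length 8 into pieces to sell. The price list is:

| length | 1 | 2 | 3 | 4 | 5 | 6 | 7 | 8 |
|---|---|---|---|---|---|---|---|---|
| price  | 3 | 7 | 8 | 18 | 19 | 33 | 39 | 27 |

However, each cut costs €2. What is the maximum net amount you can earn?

Let v[k] be the best obtainable value from length k. For each k, try every first piece i and keep the best of price[i] + v[k−i] minus the 2 cut fee when i<k.
v[1] = 3
v[2] = 7
v[3] = 8  (first piece 1, then v[2]=7)
v[4] = 18
v[5] = 19  (first piece 1, then v[4]=18)
v[6] = 33
v[7] = 39
v[8] = 40  (first piece 1, then v[7]=39)
One optimal plan: pieces 7 + 1 (1 cut) → €42 − €2 = €40.

40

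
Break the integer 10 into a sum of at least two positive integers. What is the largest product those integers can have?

Let g[k] be the best product for length k (with at least one cut). For each first piece i, the rest contributes max(k−i, g[k−i]).
g[2] = 1·max(1,0) = 1·1 = 1
g[3] = 1·max(2,1) = 1·2 = 2
g[4] = 2·max(2,1) = 2·2 = 4
g[5] = 2·max(3,2) = 2·3 = 6
g[6] = 3·max(3,2) = 3·3 = 9
g[7] = 2·max(5,6) = 2·6 = 12
g[8] = 2·max(6,9) = 2·9 = 18
g[9] = 3·max(6,9) = 3·9 = 27
g[10] = 2·max(8,18) = 2·18 = 36
One optimal split: 3 + 3 + 2 + 2; product 3·3·2·2 = 36.

36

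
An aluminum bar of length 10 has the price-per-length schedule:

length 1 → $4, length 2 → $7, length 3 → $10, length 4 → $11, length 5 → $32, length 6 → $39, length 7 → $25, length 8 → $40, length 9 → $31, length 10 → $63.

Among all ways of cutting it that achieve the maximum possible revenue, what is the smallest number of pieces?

2

Consider every possible first cut. r[k] is the best of p[i]+r[k−i] over all sellable i≤k.
r[1] = 4
r[2] = max(4+4, 7+0) = 8
r[3] = max(4+8, 7+4, 10+0) = 12
r[4] = max(4+12, 7+8, 10+4, 11+0) = 16
r[5] = max(4+16, 7+12, 10+8, 11+4, 32+0) = 32
r[6] = max(4+32, 7+16, 10+12, 11+8, 32+4, 39+0) = 39
r[7] = max(4+39, 7+32, 10+16, …, 39+4, 25+0) = 43
r[8] = max(4+43, 7+39, 10+32, …, 25+4, 40+0) = 47
r[9] = max(4+47, 7+43, 10+39, …, 40+4, 31+0) = 51
r[10] = max(4+51, 7+47, 10+43, …, 31+4, 63+0) = 64
Maximum revenue is $64.
Now minimize piece count subject to staying optimal: for each k, pieces[k] = 1 + min over i with p[i]+r[k−i]=r[k] of pieces[k−i].
pieces[7] = 2
pieces[8] = 3
pieces[9] = 4
pieces[10] = 2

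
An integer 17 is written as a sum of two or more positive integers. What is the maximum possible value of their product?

486

Define g[k] = max over 1≤i<k of i · max(k−i, g[k−i]); the inner max lets the remainder stay uncut if that's better.
g[2] = 1·max(1,0) = 1·1 = 1
g[3] = 1·max(2,1) = 1·2 = 2
g[4] = 2·max(2,1) = 2·2 = 4
g[5] = 2·max(3,2) = 2·3 = 6
g[6] = 3·max(3,2) = 3·3 = 9
g[7] = 2·max(5,6) = 2·6 = 12
g[8] = 2·max(6,9) = 2·9 = 18
g[9] = 3·max(6,9) = 3·9 = 27
g[10] = 2·max(8,18) = 2·18 = 36
g[11] = 2·max(9,27) = 2·27 = 54
g[12] = 3·max(9,27) = 3·27 = 81
g[13] = 2·max(11,54) = 2·54 = 108
g[14] = 2·max(12,81) = 2·81 = 162
g[15] = 3·max(12,81) = 3·81 = 243
g[16] = 2·max(14,162) = 2·162 = 324
g[17] = 2·max(15,243) = 2·243 = 486
One optimal split: 3 + 3 + 3 + 3 + 3 + 2; product 3·3·3·3·3·2 = 486.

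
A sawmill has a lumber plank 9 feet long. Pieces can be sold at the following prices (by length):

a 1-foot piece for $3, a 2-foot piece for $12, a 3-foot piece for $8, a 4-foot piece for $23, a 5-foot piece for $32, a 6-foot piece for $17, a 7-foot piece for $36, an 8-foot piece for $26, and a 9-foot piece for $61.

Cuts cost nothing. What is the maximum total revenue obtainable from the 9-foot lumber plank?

Build best[k] bottom-up: best[k] = max over allowed piece i of (p[i] + best[k−i]).
best[1] = 3
best[2] = 12
best[3] = 15  (first piece 1, then best[2]=12)
best[4] = 24  (first piece 2, then best[2]=12)
best[5] = 32
best[6] = 36  (first piece 2, then best[4]=24)
best[7] = 44  (first piece 2, then best[5]=32)
best[8] = 48  (first piece 2, then best[6]=36)
best[9] = 61
Best is to sell the whole 9-foot piece uncut for $61.

61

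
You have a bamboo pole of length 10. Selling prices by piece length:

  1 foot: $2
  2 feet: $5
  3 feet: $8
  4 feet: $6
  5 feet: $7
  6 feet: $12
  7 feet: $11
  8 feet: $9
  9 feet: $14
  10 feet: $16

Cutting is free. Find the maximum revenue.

Consider every possible first cut. R[k] is the best of p[i]+R[k−i] over all sellable i≤k.
R[1] = 2
R[2] = max(2+2, 5+0) = 5
R[3] = max(2+5, 5+2, 8+0) = 8
R[4] = max(2+8, 5+5, 8+2, 6+0) = 10
R[5] = max(2+10, 5+8, 8+5, 6+2, 7+0) = 13
R[6] = max(2+13, 5+10, 8+8, 6+5, 7+2, 12+0) = 16
R[7] = max(2+16, 5+13, 8+10, …, 12+2, 11+0) = 18
R[8] = max(2+18, 5+16, 8+13, …, 11+2, 9+0) = 21
R[9] = max(2+21, 5+18, 8+16, …, 9+2, 14+0) = 24
R[10] = max(2+24, 5+21, 8+18, …, 14+2, 16+0) = 26
One optimal cutting: 3 + 3 + 3 + 1 → $8 + $8 + $8 + $2 = $26.

26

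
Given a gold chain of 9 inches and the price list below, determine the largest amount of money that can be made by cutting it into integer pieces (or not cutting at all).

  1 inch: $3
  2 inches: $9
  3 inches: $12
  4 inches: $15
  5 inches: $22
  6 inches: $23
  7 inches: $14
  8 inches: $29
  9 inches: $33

Consider every possible first cut. best[k] is the best of p[i]+best[k−i] over all sellable i≤k.
best[1] = 3
best[2] = 9
best[3] = 12  (first piece 1, then best[2]=9)
best[4] = 18  (first piece 2, then best[2]=9)
best[5] = 22
best[6] = 27  (first piece 2, then best[4]=18)
best[7] = 31  (first piece 2, then best[5]=22)
best[8] = 36  (first piece 2, then best[6]=27)
best[9] = 40  (first piece 2, then best[7]=31)
One optimal cutting: 5 + 2 + 2 → $22 + $9 + $9 = $40.

40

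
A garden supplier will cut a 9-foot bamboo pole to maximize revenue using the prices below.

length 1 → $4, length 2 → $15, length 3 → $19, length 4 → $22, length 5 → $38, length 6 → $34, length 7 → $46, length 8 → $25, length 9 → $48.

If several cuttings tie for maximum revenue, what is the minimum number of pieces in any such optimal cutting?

Consider every possible first cut. r[k] is the best of p[i]+r[k−i] over all sellable i≤k.
r[1] = 4
r[2] = max(4+4, 15+0) = 15
r[3] = max(4+15, 15+4, 19+0) = 19
r[4] = max(4+19, 15+15, 19+4, 22+0) = 30
r[5] = max(4+30, 15+19, 19+15, 22+4, 38+0) = 38
r[6] = max(4+38, 15+30, 19+19, 22+15, 38+4, 34+0) = 45
r[7] = max(4+45, 15+38, 19+30, …, 34+4, 46+0) = 53
r[8] = max(4+53, 15+45, 19+38, …, 46+4, 25+0) = 60
r[9] = max(4+60, 15+53, 19+45, …, 25+4, 48+0) = 68
Maximum revenue is $68.
Now minimize piece count subject to staying optimal: for each k, pieces[k] = 1 + min over i with p[i]+r[k−i]=r[k] of pieces[k−i].
pieces[6] = 3
pieces[7] = 2
pieces[8] = 4
pieces[9] = 3

3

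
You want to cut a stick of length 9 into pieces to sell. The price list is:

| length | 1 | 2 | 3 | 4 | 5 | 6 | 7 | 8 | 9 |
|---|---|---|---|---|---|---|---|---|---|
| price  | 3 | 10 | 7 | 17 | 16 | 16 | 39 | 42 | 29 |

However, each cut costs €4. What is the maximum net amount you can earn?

45

Build net[k] bottom-up: net[k] = max over allowed piece i of (p[i] + net[k−i]) − 4 per cut.
net[1] = 3
net[2] = 10
net[3] = 9  (first piece 1, then net[2]=10)
net[4] = 17
net[5] = 16  (first piece 1, then net[4]=17)
net[6] = 23  (first piece 2, then net[4]=17)
net[7] = 39
net[8] = 42
net[9] = 45  (first piece 2, then net[7]=39)
One optimal plan: pieces 7 + 2 (1 cut) → €49 − €4 = €45.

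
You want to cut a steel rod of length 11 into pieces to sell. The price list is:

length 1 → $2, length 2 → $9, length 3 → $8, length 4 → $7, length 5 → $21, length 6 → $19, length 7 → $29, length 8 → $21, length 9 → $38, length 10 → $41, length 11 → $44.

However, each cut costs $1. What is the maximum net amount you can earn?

Let r[k] be the best obtainable value from length k. For each k, try every first piece i and keep the best of price[i] + r[k−i] minus the 1 cut fee when i<k.
r[1] = 2
r[2] = max(2+2-1, 9+0) = 9
r[3] = max(2+9-1, 9+2-1, 8+0) = 10
r[4] = max(2+10-1, 9+9-1, 8+2-1, 7+0) = 17
r[5] = max(2+17-1, 9+10-1, 8+9-1, 7+2-1, 21+0) = 21
r[6] = max(2+21-1, 9+17-1, 8+10-1, 7+9-1, 21+2-1, 19+0) = 25
r[7] = max(2+25-1, 9+21-1, 8+17-1, …, 19+2-1, 29+0) = 29
r[8] = max(2+29-1, 9+25-1, 8+21-1, …, 29+2-1, 21+0) = 33
r[9] = max(2+33-1, 9+29-1, 8+25-1, …, 21+2-1, 38+0) = 38
r[10] = max(2+38-1, 9+33-1, 8+29-1, …, 38+2-1, 41+0) = 41
r[11] = max(2+41-1, 9+38-1, 8+33-1, …, 41+2-1, 44+0) = 46
One optimal plan: pieces 9 + 2 (1 cut) → $47 − $1 = $46.

46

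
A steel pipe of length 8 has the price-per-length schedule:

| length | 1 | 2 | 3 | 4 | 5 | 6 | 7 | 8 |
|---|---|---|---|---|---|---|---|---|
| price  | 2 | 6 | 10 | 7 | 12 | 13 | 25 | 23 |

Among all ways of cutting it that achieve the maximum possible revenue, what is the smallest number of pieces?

2

Let r[k] be the best obtainable value from length k. For each k, try every first piece i and keep the best of price[i] + r[k−i].
r[1] = 2
r[2] = max(2+2, 6+0) = 6
r[3] = max(2+6, 6+2, 10+0) = 10
r[4] = max(2+10, 6+6, 10+2, 7+0) = 12
r[5] = max(2+12, 6+10, 10+6, 7+2, 12+0) = 16
r[6] = max(2+16, 6+12, 10+10, 7+6, 12+2, 13+0) = 20
r[7] = max(2+20, 6+16, 10+12, …, 13+2, 25+0) = 25
r[8] = max(2+25, 6+20, 10+16, …, 25+2, 23+0) = 27
Maximum revenue is $27.
Now minimize piece count subject to staying optimal: for each k, pieces[k] = 1 + min over i with p[i]+r[k−i]=r[k] of pieces[k−i].
pieces[5] = 2
pieces[6] = 2
pieces[7] = 1
pieces[8] = 2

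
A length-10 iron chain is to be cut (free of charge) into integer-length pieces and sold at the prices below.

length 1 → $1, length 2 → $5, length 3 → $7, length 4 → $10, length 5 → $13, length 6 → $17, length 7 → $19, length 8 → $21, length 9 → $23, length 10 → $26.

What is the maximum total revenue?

Build v[k] bottom-up: v[k] = max over allowed piece i of (p[i] + v[k−i]).
v[1] = 1
v[2] = max(1+1, 5+0) = 5
v[3] = max(1+5, 5+1, 7+0) = 7
v[4] = max(1+7, 5+5, 7+1, 10+0) = 10
v[5] = max(1+10, 5+7, 7+5, 10+1, 13+0) = 13
v[6] = max(1+13, 5+10, 7+7, 10+5, 13+1, 17+0) = 17
v[7] = max(1+17, 5+13, 7+10, …, 17+1, 19+0) = 19
v[8] = max(1+19, 5+17, 7+13, …, 19+1, 21+0) = 22
v[9] = max(1+22, 5+19, 7+17, …, 21+1, 23+0) = 24
v[10] = max(1+24, 5+22, 7+19, …, 23+1, 26+0) = 27
One optimal cutting: 6 + 2 + 2 → $17 + $5 + $5 = $27.

27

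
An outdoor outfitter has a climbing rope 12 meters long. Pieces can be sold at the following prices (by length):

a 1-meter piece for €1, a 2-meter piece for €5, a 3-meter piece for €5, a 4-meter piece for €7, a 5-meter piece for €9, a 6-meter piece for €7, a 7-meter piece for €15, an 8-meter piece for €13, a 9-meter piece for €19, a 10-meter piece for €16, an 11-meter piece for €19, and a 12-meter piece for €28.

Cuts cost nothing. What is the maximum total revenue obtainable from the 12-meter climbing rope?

Let R[k] be the best obtainable value from length k. For each k, try every first piece i and keep the best of price[i] + R[k−i].
R[1] = 1
R[2] = 5
R[3] = 6  (first piece 1, then R[2]=5)
R[4] = 10  (first piece 2, then R[2]=5)
R[5] = 11  (first piece 1, then R[4]=10)
R[6] = 15  (first piece 2, then R[4]=10)
R[7] = 16  (first piece 1, then R[6]=15)
R[8] = 20  (first piece 2, then R[6]=15)
R[9] = 21  (first piece 1, then R[8]=20)
R[10] = 25  (first piece 2, then R[8]=20)
R[11] = 26  (first piece 1, then R[10]=25)
R[12] = 30  (first piece 2, then R[10]=25)
One optimal cutting: 2 + 2 + 2 + 2 + 2 + 2 → €5 + €5 + €5 + €5 + €5 + €5 = €30.

30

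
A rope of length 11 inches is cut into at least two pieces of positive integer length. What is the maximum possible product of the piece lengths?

54

Define m[k] = max over 1≤i<k of i · max(k−i, m[k−i]); the inner max lets the remainder stay uncut if that's better.
m[2] = 1*max(1,0) = 1*1 = 1
m[3] = 1*max(2,1) = 1*2 = 2
m[4] = 2*max(2,1) = 2*2 = 4
m[5] = 2*max(3,2) = 2*3 = 6
m[6] = 3*max(3,2) = 3*3 = 9
m[7] = 2*max(5,6) = 2*6 = 12
m[8] = 2*max(6,9) = 2*9 = 18
m[9] = 3*max(6,9) = 3*9 = 27
m[10] = 2*max(8,18) = 2*18 = 36
m[11] = 2*max(9,27) = 2*27 = 54
One optimal split: 3 + 3 + 3 + 2; product 3*3*3*2 = 54.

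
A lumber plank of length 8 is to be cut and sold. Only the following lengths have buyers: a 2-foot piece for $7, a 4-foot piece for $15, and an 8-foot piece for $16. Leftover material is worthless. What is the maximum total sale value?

30

Let r[k] be the best obtainable value from length k. For each k, try every first piece i and keep the best of price[i] + r[k−i].
r[1] = 0
r[2] = 7
r[3] = 7
r[4] = max(7+7, 15+0) = 15
r[5] = max(7+7, 15+0) = 15
r[6] = max(7+15, 15+7) = 22
r[7] = max(7+15, 15+7) = 22
r[8] = max(7+22, 15+15, 16+0) = 30
One optimal cutting: 4 + 4 → $30.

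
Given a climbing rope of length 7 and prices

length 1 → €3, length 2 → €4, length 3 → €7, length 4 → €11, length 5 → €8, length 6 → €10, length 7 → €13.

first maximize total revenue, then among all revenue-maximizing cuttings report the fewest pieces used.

7

Build r[k] bottom-up: r[k] = max over allowed piece i of (p[i] + r[k−i]).
r[1] = 3
r[2] = 6  (first piece 1, then r[1]=3)
r[3] = 9  (first piece 1, then r[2]=6)
r[4] = 12  (first piece 1, then r[3]=9)
r[5] = 15  (first piece 1, then r[4]=12)
r[6] = 18  (first piece 1, then r[5]=15)
r[7] = 21  (first piece 1, then r[6]=18)
Maximum revenue is €21.
Now minimize piece count subject to staying optimal: for each k, pieces[k] = 1 + min over i with p[i]+r[k−i]=r[k] of pieces[k−i].
pieces[4] = 4
pieces[5] = 5
pieces[6] = 6
pieces[7] = 7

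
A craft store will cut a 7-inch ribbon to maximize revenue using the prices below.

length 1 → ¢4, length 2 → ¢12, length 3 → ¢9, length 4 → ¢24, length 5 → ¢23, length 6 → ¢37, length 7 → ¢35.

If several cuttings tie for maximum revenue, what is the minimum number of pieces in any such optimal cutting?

2

Consider every possible first cut. r[k] is the best of p[i]+r[k−i] over all sellable i≤k.
r[1] = 4
r[2] = 12
r[3] = 16  (first piece 1, then r[2]=12)
r[4] = 24  (first piece 2, then r[2]=12)
r[5] = 28  (first piece 1, then r[4]=24)
r[6] = 37
r[7] = 41  (first piece 1, then r[6]=37)
Maximum revenue is ¢41.
Now minimize piece count subject to staying optimal: for each k, pieces[k] = 1 + min over i with p[i]+r[k−i]=r[k] of pieces[k−i].
pieces[4] = 1
pieces[5] = 2
pieces[6] = 1
pieces[7] = 2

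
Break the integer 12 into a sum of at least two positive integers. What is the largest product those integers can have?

81

Let P[k] be the best product for length k (with at least one cut). For each first piece i, the rest contributes max(k−i, P[k−i]).
P[2] = 1*max(1,0) = 1*1 = 1
P[3] = 1*max(2,1) = 1*2 = 2
P[4] = 2*max(2,1) = 2*2 = 4
P[5] = 2*max(3,2) = 2*3 = 6
P[6] = 3*max(3,2) = 3*3 = 9
P[7] = 2*max(5,6) = 2*6 = 12
P[8] = 2*max(6,9) = 2*9 = 18
P[9] = 3*max(6,9) = 3*9 = 27
P[10] = 2*max(8,18) = 2*18 = 36
P[11] = 2*max(9,27) = 2*27 = 54
P[12] = 3*max(9,27) = 3*27 = 81
One optimal split: 3 + 3 + 3 + 3; product 3*3*3*3 = 81.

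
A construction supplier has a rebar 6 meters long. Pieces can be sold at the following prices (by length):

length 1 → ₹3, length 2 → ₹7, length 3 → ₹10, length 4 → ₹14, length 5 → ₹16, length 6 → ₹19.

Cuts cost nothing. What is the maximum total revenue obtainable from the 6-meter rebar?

21

Build v[k] bottom-up: v[k] = max over allowed piece i of (p[i] + v[k−i]).
v[1] = 3
v[2] = 7
v[3] = 10  (first piece 1, then v[2]=7)
v[4] = 14  (first piece 2, then v[2]=7)
v[5] = 17  (first piece 1, then v[4]=14)
v[6] = 21  (first piece 2, then v[4]=14)
One optimal cutting: 2 + 2 + 2 → ₹7 + ₹7 + ₹7 = ₹21.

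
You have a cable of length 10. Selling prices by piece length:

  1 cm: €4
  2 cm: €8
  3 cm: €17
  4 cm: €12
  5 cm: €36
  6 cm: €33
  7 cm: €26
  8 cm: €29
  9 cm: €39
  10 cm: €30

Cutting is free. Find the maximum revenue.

72

Build r[k] bottom-up: r[k] = max over allowed piece i of (p[i] + r[k−i]).
r[1] = 4
r[2] = 8  (first piece 1, then r[1]=4)
r[3] = 17
r[4] = 21  (first piece 1, then r[3]=17)
r[5] = 36
r[6] = 40  (first piece 1, then r[5]=36)
r[7] = 44  (first piece 1, then r[6]=40)
r[8] = 53  (first piece 3, then r[5]=36)
r[9] = 57  (first piece 1, then r[8]=53)
r[10] = 72  (first piece 5, then r[5]=36)
One optimal cutting: 5 + 5 → €36 + €36 = €72.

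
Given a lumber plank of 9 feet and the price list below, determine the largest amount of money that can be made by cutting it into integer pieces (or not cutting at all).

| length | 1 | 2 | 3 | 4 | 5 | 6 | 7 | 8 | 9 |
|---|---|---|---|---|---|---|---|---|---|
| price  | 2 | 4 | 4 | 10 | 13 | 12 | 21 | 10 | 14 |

Let v[k] be the best obtainable value from length k. For each k, try every first piece i and keep the best of price[i] + v[k−i].
v[1] = 2
v[2] = max(2+2, 4+0) = 4
v[3] = max(2+4, 4+2, 4+0) = 6
v[4] = max(2+6, 4+4, 4+2, 10+0) = 10
v[5] = max(2+10, 4+6, 4+4, 10+2, 13+0) = 13
v[6] = max(2+13, 4+10, 4+6, 10+4, 13+2, 12+0) = 15
v[7] = max(2+15, 4+13, 4+10, …, 12+2, 21+0) = 21
v[8] = max(2+21, 4+15, 4+13, …, 21+2, 10+0) = 23
v[9] = max(2+23, 4+21, 4+15, …, 10+2, 14+0) = 25
One optimal cutting: 7 + 1 + 1 → $21 + $2 + $2 = $25.

25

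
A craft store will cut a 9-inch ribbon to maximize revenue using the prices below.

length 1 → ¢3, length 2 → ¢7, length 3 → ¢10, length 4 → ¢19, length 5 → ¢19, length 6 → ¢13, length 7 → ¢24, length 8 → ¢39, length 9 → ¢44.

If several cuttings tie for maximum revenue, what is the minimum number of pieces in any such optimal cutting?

Build r[k] bottom-up: r[k] = max over allowed piece i of (p[i] + r[k−i]).
r[1] = 3
r[2] = 7
r[3] = 10  (first piece 1, then r[2]=7)
r[4] = 19
r[5] = 22  (first piece 1, then r[4]=19)
r[6] = 26  (first piece 2, then r[4]=19)
r[7] = 29  (first piece 1, then r[6]=26)
r[8] = 39
r[9] = 44
Maximum revenue is ¢44.
Now minimize piece count subject to staying optimal: for each k, pieces[k] = 1 + min over i with p[i]+r[k−i]=r[k] of pieces[k−i].
pieces[6] = 2
pieces[7] = 2
pieces[8] = 1
pieces[9] = 1

1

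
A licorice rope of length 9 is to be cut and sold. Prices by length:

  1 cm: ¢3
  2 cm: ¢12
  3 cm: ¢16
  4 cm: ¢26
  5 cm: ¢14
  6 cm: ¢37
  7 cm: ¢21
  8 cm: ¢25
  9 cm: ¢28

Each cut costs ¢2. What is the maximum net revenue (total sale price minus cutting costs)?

51

Let v[k] be the best obtainable value from length k. For each k, try every first piece i and keep the best of price[i] + v[k−i] minus the 2 cut fee when i<k.
v[1] = 3
v[2] = max(3+3-2, 12+0) = 12
v[3] = max(3+12-2, 12+3-2, 16+0) = 16
v[4] = max(3+16-2, 12+12-2, 16+3-2, 26+0) = 26
v[5] = max(3+26-2, 12+16-2, 16+12-2, 26+3-2, 14+0) = 27
v[6] = max(3+27-2, 12+26-2, 16+16-2, 26+12-2, 14+3-2, 37+0) = 37
v[7] = max(3+37-2, 12+27-2, 16+26-2, …, 37+3-2, 21+0) = 40
v[8] = max(3+40-2, 12+37-2, 16+27-2, …, 21+3-2, 25+0) = 50
v[9] = max(3+50-2, 12+40-2, 16+37-2, …, 25+3-2, 28+0) = 51
One optimal plan: pieces 4 + 4 + 1 (2 cuts) → ¢55 − ¢4 = ¢51.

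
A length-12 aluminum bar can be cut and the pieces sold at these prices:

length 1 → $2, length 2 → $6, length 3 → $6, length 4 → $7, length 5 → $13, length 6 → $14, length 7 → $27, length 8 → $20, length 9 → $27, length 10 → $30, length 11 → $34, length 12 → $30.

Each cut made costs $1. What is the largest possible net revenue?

Consider every possible first cut. net[k] is the best of p[i]+net[k−i] over all sellable i≤k, charging 1 whenever i<k.
net[1] = 2
net[2] = max(2+2-1, 6+0) = 6
net[3] = max(2+6-1, 6+2-1, 6+0) = 7
net[4] = max(2+7-1, 6+6-1, 6+2-1, 7+0) = 11
net[5] = max(2+11-1, 6+7-1, 6+6-1, 7+2-1, 13+0) = 13
net[6] = max(2+13-1, 6+11-1, 6+7-1, 7+6-1, 13+2-1, 14+0) = 16
net[7] = max(2+16-1, 6+13-1, 6+11-1, …, 14+2-1, 27+0) = 27
net[8] = max(2+27-1, 6+16-1, 6+13-1, …, 27+2-1, 20+0) = 28
net[9] = max(2+28-1, 6+27-1, 6+16-1, …, 20+2-1, 27+0) = 32
net[10] = max(2+32-1, 6+28-1, 6+27-1, …, 27+2-1, 30+0) = 33
net[11] = max(2+33-1, 6+32-1, 6+28-1, …, 30+2-1, 34+0) = 37
net[12] = max(2+37-1, 6+33-1, 6+32-1, …, 34+2-1, 30+0) = 39
One optimal plan: pieces 7 + 5 (1 cut) → $40 − $1 = $39.

39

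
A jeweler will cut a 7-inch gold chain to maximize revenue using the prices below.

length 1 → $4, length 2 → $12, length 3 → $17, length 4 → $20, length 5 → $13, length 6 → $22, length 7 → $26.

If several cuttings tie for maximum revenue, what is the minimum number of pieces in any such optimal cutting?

Build r[k] bottom-up: r[k] = max over allowed piece i of (p[i] + r[k−i]).
r[1] = 4
r[2] = max(4+4, 12+0) = 12
r[3] = max(4+12, 12+4, 17+0) = 17
r[4] = max(4+17, 12+12, 17+4, 20+0) = 24
r[5] = max(4+24, 12+17, 17+12, 20+4, 13+0) = 29
r[6] = max(4+29, 12+24, 17+17, 20+12, 13+4, 22+0) = 36
r[7] = max(4+36, 12+29, 17+24, …, 22+4, 26+0) = 41
Maximum revenue is $41.
Now minimize piece count subject to staying optimal: for each k, pieces[k] = 1 + min over i with p[i]+r[k−i]=r[k] of pieces[k−i].
pieces[4] = 2
pieces[5] = 2
pieces[6] = 3
pieces[7] = 3

3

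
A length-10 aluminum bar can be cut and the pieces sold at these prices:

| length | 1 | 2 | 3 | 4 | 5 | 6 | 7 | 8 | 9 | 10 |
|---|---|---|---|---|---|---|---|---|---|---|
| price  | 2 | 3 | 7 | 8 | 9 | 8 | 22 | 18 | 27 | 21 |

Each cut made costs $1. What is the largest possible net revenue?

28

Consider every possible first cut. net[k] is the best of p[i]+net[k−i] over all sellable i≤k, charging 1 whenever i<k.
net[1] = 2
net[2] = 3  (first piece 1, then net[1]=2)
net[3] = 7
net[4] = 8  (first piece 1, then net[3]=7)
net[5] = 9  (first piece 1, then net[4]=8)
net[6] = 13  (first piece 3, then net[3]=7)
net[7] = 22
net[8] = 23  (first piece 1, then net[7]=22)
net[9] = 27
net[10] = 28  (first piece 1, then net[9]=27)
One optimal plan: pieces 9 + 1 (1 cut) → $29 − $1 = $28.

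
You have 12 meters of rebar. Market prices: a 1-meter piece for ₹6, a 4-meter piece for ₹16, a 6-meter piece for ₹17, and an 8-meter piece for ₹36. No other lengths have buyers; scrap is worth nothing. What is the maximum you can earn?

72

Consider every possible first cut. f[k] is the best of p[i]+f[k−i] over all sellable i≤k.
f[1] = 6
f[2] = 12  (first piece 1, then f[1]=6)
f[3] = 18  (first piece 1, then f[2]=12)
f[4] = max(6+18, 16+0) = 24
f[5] = max(6+24, 16+6) = 30
f[6] = max(6+30, 16+12, 17+0) = 36
f[7] = max(6+36, 16+18, 17+6) = 42
f[8] = max(6+42, 16+24, 17+12, 36+0) = 48
f[9] = max(6+48, 16+30, 17+18, 36+6) = 54
f[10] = max(6+54, 16+36, 17+24, 36+12) = 60
f[11] = max(6+60, 16+42, 17+30, 36+18) = 66
f[12] = max(6+66, 16+48, 17+36, 36+24) = 72
One optimal cutting: 1 + 1 + 1 + 1 + 1 + 1 + 1 + 1 + 1 + 1 + 1 + 1 → ₹72.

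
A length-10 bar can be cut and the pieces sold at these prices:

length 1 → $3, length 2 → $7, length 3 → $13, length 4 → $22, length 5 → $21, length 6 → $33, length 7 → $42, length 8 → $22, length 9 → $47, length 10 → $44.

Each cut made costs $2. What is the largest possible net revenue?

Let v[k] be the best obtainable value from length k. For each k, try every first piece i and keep the best of price[i] + v[k−i] minus the 2 cut fee when i<k.
v[1] = 3
v[2] = max(3+3-2, 7+0) = 7
v[3] = max(3+7-2, 7+3-2, 13+0) = 13
v[4] = max(3+13-2, 7+7-2, 13+3-2, 22+0) = 22
v[5] = max(3+22-2, 7+13-2, 13+7-2, 22+3-2, 21+0) = 23
v[6] = max(3+23-2, 7+22-2, 13+13-2, 22+7-2, 21+3-2, 33+0) = 33
v[7] = max(3+33-2, 7+23-2, 13+22-2, …, 33+3-2, 42+0) = 42
v[8] = max(3+42-2, 7+33-2, 13+23-2, …, 42+3-2, 22+0) = 43
v[9] = max(3+43-2, 7+42-2, 13+33-2, …, 22+3-2, 47+0) = 47
v[10] = max(3+47-2, 7+43-2, 13+42-2, …, 47+3-2, 44+0) = 53
One optimal plan: pieces 7 + 3 (1 cut) → $55 − $2 = $53.

53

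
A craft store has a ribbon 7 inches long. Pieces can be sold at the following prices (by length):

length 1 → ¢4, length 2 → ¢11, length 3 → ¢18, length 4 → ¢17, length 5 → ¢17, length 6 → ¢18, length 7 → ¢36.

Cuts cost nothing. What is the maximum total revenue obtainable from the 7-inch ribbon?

40

Let r[k] be the best obtainable value from length k. For each k, try every first piece i and keep the best of price[i] + r[k−i].
r[1] = 4
r[2] = max(4+4, 11+0) = 11
r[3] = max(4+11, 11+4, 18+0) = 18
r[4] = max(4+18, 11+11, 18+4, 17+0) = 22
r[5] = max(4+22, 11+18, 18+11, 17+4, 17+0) = 29
r[6] = max(4+29, 11+22, 18+18, 17+11, 17+4, 18+0) = 36
r[7] = max(4+36, 11+29, 18+22, …, 18+4, 36+0) = 40
One optimal cutting: 3 + 3 + 1 → ¢18 + ¢18 + ¢4 = ¢40.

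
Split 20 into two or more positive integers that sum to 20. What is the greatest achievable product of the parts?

1458

Define P[k] = max over 1≤i<k of i · max(k−i, P[k−i]); the inner max lets the remainder stay uncut if that's better.
P[2] = 1*max(1,0) = 1*1 = 1
P[3] = 1*max(2,1) = 1*2 = 2
P[4] = 2*max(2,1) = 2*2 = 4
P[5] = 2*max(3,2) = 2*3 = 6
P[6] = 3*max(3,2) = 3*3 = 9
P[7] = 2*max(5,6) = 2*6 = 12
P[8] = 2*max(6,9) = 2*9 = 18
P[9] = 3*max(6,9) = 3*9 = 27
P[10] = 2*max(8,18) = 2*18 = 36
P[11] = 2*max(9,27) = 2*27 = 54
P[12] = 3*max(9,27) = 3*27 = 81
P[13] = 2*max(11,54) = 2*54 = 108
P[14] = 2*max(12,81) = 2*81 = 162
P[15] = 3*max(12,81) = 3*81 = 243
P[16] = 2*max(14,162) = 2*162 = 324
P[17] = 2*max(15,243) = 2*243 = 486
P[18] = 3*max(15,243) = 3*243 = 729
P[19] = 2*max(17,486) = 2*486 = 972
P[20] = 2*max(18,729) = 2*729 = 1458
One optimal split: 3 + 3 + 3 + 3 + 3 + 3 + 2; product 3*3*3*3*3*3*2 = 1458.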